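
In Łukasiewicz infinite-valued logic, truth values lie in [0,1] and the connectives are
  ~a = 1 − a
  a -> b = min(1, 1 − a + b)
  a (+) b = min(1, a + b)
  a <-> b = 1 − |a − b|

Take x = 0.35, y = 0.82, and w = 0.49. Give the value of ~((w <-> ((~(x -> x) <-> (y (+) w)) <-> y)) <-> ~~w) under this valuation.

x -> x = min(1, 1 − 0.35 + 0.35) = min(1, 1.00) = 1.00
~(x -> x) = 1 − 1.00 = 0.00
y (+) w = min(1, 0.82 + 0.49) = min(1, 1.31) = 1.00
~(x -> x) <-> (y (+) w) = 1 − |0.00 − 1.00| = 1 − 1.00 = 0.00
(~(x -> x) <-> (y (+) w)) <-> y = 1 − |0.00 − 0.82| = 1 − 0.82 = 0.18
w <-> ((~(x -> x) <-> (y (+) w)) <-> y) = 1 − |0.49 − 0.18| = 1 − 0.31 = 0.69
~w = 1 − 0.49 = 0.51
~~w = 1 − 0.51 = 0.49
(w <-> ((~(x -> x) <-> (y (+) w)) <-> y)) <-> ~~w = 1 − |0.69 − 0.49| = 1 − 0.20 = 0.80
~((w <-> ((~(x -> x) <-> (y (+) w)) <-> y)) <-> ~~w) = 1 − 0.80 = 0.20

0.20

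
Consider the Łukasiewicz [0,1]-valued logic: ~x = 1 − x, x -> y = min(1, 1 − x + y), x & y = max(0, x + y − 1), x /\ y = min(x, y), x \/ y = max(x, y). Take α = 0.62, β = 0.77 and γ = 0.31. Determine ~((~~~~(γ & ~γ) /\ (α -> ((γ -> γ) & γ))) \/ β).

0.23

~γ = 1 − 0.31 = 0.69
γ & ~γ = max(0, 0.31 + 0.69 − 1) = max(0, 0.00) = 0.00
~(γ & ~γ) = 1 − 0.00 = 1.00
~~(γ & ~γ) = 1 − 1.00 = 0.00
~~~(γ & ~γ) = 1 − 0.00 = 1.00
~~~~(γ & ~γ) = 1 − 1.00 = 0.00
γ -> γ = min(1, 1 − 0.31 + 0.31) = min(1, 1.00) = 1.00
(γ -> γ) & γ = max(0, 1.00 + 0.31 − 1) = max(0, 0.31) = 0.31
α -> ((γ -> γ) & γ) = min(1, 1 − 0.62 + 0.31) = min(1, 0.69) = 0.69
~~~~(γ & ~γ) /\ (α -> ((γ -> γ) & γ)) = min(0.00, 0.69) = 0.00
(~~~~(γ & ~γ) /\ (α -> ((γ -> γ) & γ))) \/ β = max(0.00, 0.77) = 0.77
~((~~~~(γ & ~γ) /\ (α -> ((γ -> γ) & γ))) \/ β) = 1 − 0.77 = 0.23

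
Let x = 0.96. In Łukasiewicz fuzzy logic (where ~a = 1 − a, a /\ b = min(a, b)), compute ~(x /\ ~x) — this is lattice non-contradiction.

0.96

~x = 1 − 0.96 = 0.04
x /\ ~x = min(0.96, 0.04) = 0.04
~(x /\ ~x) = 1 − 0.04 = 0.96
(The value 0.96 < 1 shows this instance is not satisfied; not a Ł∞-tautology — its value is 1 − min(a, 1−a).)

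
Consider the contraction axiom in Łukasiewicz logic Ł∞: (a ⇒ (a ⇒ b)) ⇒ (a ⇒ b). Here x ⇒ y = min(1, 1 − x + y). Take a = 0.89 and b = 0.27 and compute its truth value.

a ⇒ b = min(1, 1 − 0.89 + 0.27) = min(1, 0.38) = 0.38
a ⇒ (a ⇒ b) = min(1, 1 − 0.89 + 0.38) = min(1, 0.49) = 0.49
(a ⇒ (a ⇒ b)) ⇒ (a ⇒ b) = min(1, 1 − 0.49 + 0.38) = min(1, 0.89) = 0.89
(The value 0.89 < 1 shows this instance is not satisfied; fails in Ł∞ (the t-norm is not idempotent).)

0.89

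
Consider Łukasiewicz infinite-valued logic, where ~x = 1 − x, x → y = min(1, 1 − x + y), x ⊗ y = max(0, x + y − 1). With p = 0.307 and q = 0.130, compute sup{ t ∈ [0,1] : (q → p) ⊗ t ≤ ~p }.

q → p = min(1, 1 − 0.130 + 0.307) = min(1, 1.177) = 1.000
So the left factor is q → p = 1.000.
~p = 1 − 0.307 = 0.693
So the right-hand bound is ~p = 0.693.
The residuum of the Łukasiewicz t-norm gives the supremum: min(1, 1 − 1.000 + 0.693).
1 − 1.000 + 0.693 = 0.693, so t = min(1, 0.693) = 0.693.
Check: 1.000 ⊗ 0.693 = max(0, 0.693) = 0.693 ≤ 0.693.

0.693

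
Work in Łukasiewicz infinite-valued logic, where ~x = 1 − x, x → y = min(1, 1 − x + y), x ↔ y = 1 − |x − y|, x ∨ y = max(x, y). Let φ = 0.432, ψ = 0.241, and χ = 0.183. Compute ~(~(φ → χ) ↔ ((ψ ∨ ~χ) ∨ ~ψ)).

φ → χ = min(1, 1 − 0.432 + 0.183) = min(1, 0.751) = 0.751
~(φ → χ) = 1 − 0.751 = 0.249
~χ = 1 − 0.183 = 0.817
ψ ∨ ~χ = max(0.241, 0.817) = 0.817
~ψ = 1 − 0.241 = 0.759
(ψ ∨ ~χ) ∨ ~ψ = max(0.817, 0.759) = 0.817
~(φ → χ) ↔ ((ψ ∨ ~χ) ∨ ~ψ) = 1 − |0.249 − 0.817| = 1 − 0.568 = 0.432
~(~(φ → χ) ↔ ((ψ ∨ ~χ) ∨ ~ψ)) = 1 − 0.432 = 0.568

0.568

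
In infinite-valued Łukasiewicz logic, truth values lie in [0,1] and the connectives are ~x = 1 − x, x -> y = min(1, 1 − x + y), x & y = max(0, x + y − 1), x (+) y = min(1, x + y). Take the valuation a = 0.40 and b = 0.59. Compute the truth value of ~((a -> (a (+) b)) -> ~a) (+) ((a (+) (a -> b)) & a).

a (+) b = min(1, 0.40 + 0.59) = min(1, 0.99) = 0.99
a -> (a (+) b) = min(1, 1 − 0.40 + 0.99) = min(1, 1.59) = 1.00
~a = 1 − 0.40 = 0.60
(a -> (a (+) b)) -> ~a = min(1, 1 − 1.00 + 0.60) = min(1, 0.60) = 0.60
~((a -> (a (+) b)) -> ~a) = 1 − 0.60 = 0.40
a -> b = min(1, 1 − 0.40 + 0.59) = min(1, 1.19) = 1.00
a (+) (a -> b) = min(1, 0.40 + 1.00) = min(1, 1.40) = 1.00
(a (+) (a -> b)) & a = max(0, 1.00 + 0.40 − 1) = max(0, 0.40) = 0.40
~((a -> (a (+) b)) -> ~a) (+) ((a (+) (a -> b)) & a) = min(1, 0.40 + 0.40) = min(1, 0.80) = 0.80

0.80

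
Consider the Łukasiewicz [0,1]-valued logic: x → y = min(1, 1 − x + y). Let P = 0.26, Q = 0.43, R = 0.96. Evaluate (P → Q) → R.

0.96

P → Q = min(1, 1 − 0.26 + 0.43) = min(1, 1.17) = 1.00
(P → Q) → R = min(1, 1 − 1.00 + 0.96) = min(1, 0.96) = 0.96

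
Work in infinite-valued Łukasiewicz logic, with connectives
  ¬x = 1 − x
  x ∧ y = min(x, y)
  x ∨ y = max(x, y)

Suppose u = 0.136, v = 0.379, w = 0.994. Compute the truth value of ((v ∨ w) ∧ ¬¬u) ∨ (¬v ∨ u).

v ∨ w = max(0.379, 0.994) = 0.994
¬u = 1 − 0.136 = 0.864
¬¬u = 1 − 0.864 = 0.136
(v ∨ w) ∧ ¬¬u = min(0.994, 0.136) = 0.136
¬v = 1 − 0.379 = 0.621
¬v ∨ u = max(0.621, 0.136) = 0.621
((v ∨ w) ∧ ¬¬u) ∨ (¬v ∨ u) = max(0.136, 0.621) = 0.621

0.621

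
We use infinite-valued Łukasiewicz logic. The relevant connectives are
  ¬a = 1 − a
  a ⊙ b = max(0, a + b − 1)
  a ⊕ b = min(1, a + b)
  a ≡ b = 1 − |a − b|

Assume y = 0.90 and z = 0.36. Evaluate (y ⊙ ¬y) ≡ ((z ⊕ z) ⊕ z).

¬y = 1 − 0.90 = 0.10
y ⊙ ¬y = max(0, 0.90 + 0.10 − 1) = max(0, 0.00) = 0.00
z ⊕ z = min(1, 0.36 + 0.36) = min(1, 0.72) = 0.72
(z ⊕ z) ⊕ z = min(1, 0.72 + 0.36) = min(1, 1.08) = 1.00
(y ⊙ ¬y) ≡ ((z ⊕ z) ⊕ z) = 1 − |0.00 − 1.00| = 1 − 1.00 = 0.00

0.00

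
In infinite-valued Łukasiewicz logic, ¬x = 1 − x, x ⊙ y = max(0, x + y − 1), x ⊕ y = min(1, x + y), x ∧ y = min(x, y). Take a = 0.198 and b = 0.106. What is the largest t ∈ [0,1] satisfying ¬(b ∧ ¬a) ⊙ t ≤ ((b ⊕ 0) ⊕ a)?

0.410

¬a = 1 − 0.198 = 0.802
b ∧ ¬a = min(0.106, 0.802) = 0.106
¬(b ∧ ¬a) = 1 − 0.106 = 0.894
So the left factor is ¬(b ∧ ¬a) = 0.894.
b ⊕ 0 = min(1, 0.106 + 0.000) = min(1, 0.106) = 0.106
(b ⊕ 0) ⊕ a = min(1, 0.106 + 0.198) = min(1, 0.304) = 0.304
So the right-hand bound is (b ⊕ 0) ⊕ a = 0.304.
The residuum of the Łukasiewicz t-norm gives the supremum: min(1, 1 − 0.894 + 0.304).
1 − 0.894 + 0.304 = 0.410, so t = min(1, 0.410) = 0.410.
Check: 0.894 ⊙ 0.410 = max(0, 0.304) = 0.304 ≤ 0.304.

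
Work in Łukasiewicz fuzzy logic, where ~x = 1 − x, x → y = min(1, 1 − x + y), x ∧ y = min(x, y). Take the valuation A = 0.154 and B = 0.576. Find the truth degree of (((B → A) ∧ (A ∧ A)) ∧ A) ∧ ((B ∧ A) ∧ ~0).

B → A = min(1, 1 − 0.576 + 0.154) = min(1, 0.578) = 0.578
A ∧ A = min(0.154, 0.154) = 0.154
(B → A) ∧ (A ∧ A) = min(0.578, 0.154) = 0.154
((B → A) ∧ (A ∧ A)) ∧ A = min(0.154, 0.154) = 0.154
B ∧ A = min(0.576, 0.154) = 0.154
~0 = 1 − 0.000 = 1.000
(B ∧ A) ∧ ~0 = min(0.154, 1.000) = 0.154
(((B → A) ∧ (A ∧ A)) ∧ A) ∧ ((B ∧ A) ∧ ~0) = min(0.154, 0.154) = 0.154

0.154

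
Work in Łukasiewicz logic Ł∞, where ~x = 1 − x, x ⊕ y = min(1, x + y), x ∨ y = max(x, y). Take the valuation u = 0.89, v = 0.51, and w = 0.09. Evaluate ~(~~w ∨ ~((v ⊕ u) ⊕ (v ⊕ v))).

~w = 1 − 0.09 = 0.91
~~w = 1 − 0.91 = 0.09
v ⊕ u = min(1, 0.51 + 0.89) = min(1, 1.40) = 1.00
v ⊕ v = min(1, 0.51 + 0.51) = min(1, 1.02) = 1.00
(v ⊕ u) ⊕ (v ⊕ v) = min(1, 1.00 + 1.00) = min(1, 2.00) = 1.00
~((v ⊕ u) ⊕ (v ⊕ v)) = 1 − 1.00 = 0.00
~~w ∨ ~((v ⊕ u) ⊕ (v ⊕ v)) = max(0.09, 0.00) = 0.09
~(~~w ∨ ~((v ⊕ u) ⊕ (v ⊕ v))) = 1 − 0.09 = 0.91

0.91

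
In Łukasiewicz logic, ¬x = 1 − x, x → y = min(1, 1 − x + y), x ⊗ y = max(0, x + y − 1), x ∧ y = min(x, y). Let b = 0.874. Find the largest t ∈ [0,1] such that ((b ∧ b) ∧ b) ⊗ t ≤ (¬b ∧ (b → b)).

b ∧ b = min(0.874, 0.874) = 0.874
(b ∧ b) ∧ b = min(0.874, 0.874) = 0.874
So the left factor is (b ∧ b) ∧ b = 0.874.
¬b = 1 − 0.874 = 0.126
b → b = min(1, 1 − 0.874 + 0.874) = min(1, 1.000) = 1.000
¬b ∧ (b → b) = min(0.126, 1.000) = 0.126
So the right-hand bound is ¬b ∧ (b → b) = 0.126.
The residuum of the Łukasiewicz t-norm gives the supremum: min(1, 1 − 0.874 + 0.126).
1 − 0.874 + 0.126 = 0.252, so t = min(1, 0.252) = 0.252.
Check: 0.874 ⊗ 0.252 = max(0, 0.126) = 0.126 ≤ 0.126.

0.252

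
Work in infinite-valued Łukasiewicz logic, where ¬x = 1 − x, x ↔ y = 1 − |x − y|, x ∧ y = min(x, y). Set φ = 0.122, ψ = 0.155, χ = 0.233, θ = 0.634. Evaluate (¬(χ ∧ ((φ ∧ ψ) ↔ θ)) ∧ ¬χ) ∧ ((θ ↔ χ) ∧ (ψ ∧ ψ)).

φ ∧ ψ = min(0.122, 0.155) = 0.122
(φ ∧ ψ) ↔ θ = 1 − |0.122 − 0.634| = 1 − 0.512 = 0.488
χ ∧ ((φ ∧ ψ) ↔ θ) = min(0.233, 0.488) = 0.233
¬(χ ∧ ((φ ∧ ψ) ↔ θ)) = 1 − 0.233 = 0.767
¬χ = 1 − 0.233 = 0.767
¬(χ ∧ ((φ ∧ ψ) ↔ θ)) ∧ ¬χ = min(0.767, 0.767) = 0.767
θ ↔ χ = 1 − |0.634 − 0.233| = 1 − 0.401 = 0.599
ψ ∧ ψ = min(0.155, 0.155) = 0.155
(θ ↔ χ) ∧ (ψ ∧ ψ) = min(0.599, 0.155) = 0.155
(¬(χ ∧ ((φ ∧ ψ) ↔ θ)) ∧ ¬χ) ∧ ((θ ↔ χ) ∧ (ψ ∧ ψ)) = min(0.767, 0.155) = 0.155

0.155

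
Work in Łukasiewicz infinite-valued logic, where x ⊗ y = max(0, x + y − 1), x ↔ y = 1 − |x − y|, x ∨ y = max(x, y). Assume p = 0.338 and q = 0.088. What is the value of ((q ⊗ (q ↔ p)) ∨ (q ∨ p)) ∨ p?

q ↔ p = 1 − |0.088 − 0.338| = 1 − 0.250 = 0.750
q ⊗ (q ↔ p) = max(0, 0.088 + 0.750 − 1) = max(0, -0.162) = 0.000
q ∨ p = max(0.088, 0.338) = 0.338
(q ⊗ (q ↔ p)) ∨ (q ∨ p) = max(0.000, 0.338) = 0.338
((q ⊗ (q ↔ p)) ∨ (q ∨ p)) ∨ p = max(0.338, 0.338) = 0.338

0.338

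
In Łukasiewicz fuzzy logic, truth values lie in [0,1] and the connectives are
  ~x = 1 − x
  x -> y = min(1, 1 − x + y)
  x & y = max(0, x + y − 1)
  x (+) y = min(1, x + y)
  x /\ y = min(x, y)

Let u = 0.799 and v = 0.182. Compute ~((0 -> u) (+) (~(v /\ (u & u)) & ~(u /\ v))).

0 -> u = min(1, 1 − 0.000 + 0.799) = min(1, 1.799) = 1.000
u & u = max(0, 0.799 + 0.799 − 1) = max(0, 0.598) = 0.598
v /\ (u & u) = min(0.182, 0.598) = 0.182
~(v /\ (u & u)) = 1 − 0.182 = 0.818
u /\ v = min(0.799, 0.182) = 0.182
~(u /\ v) = 1 − 0.182 = 0.818
~(v /\ (u & u)) & ~(u /\ v) = max(0, 0.818 + 0.818 − 1) = max(0, 0.636) = 0.636
(0 -> u) (+) (~(v /\ (u & u)) & ~(u /\ v)) = min(1, 1.000 + 0.636) = min(1, 1.636) = 1.000
~((0 -> u) (+) (~(v /\ (u & u)) & ~(u /\ v))) = 1 − 1.000 = 0.000

0.000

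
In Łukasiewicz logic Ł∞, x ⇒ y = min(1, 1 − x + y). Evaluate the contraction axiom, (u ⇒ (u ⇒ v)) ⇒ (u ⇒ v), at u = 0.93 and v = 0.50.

u ⇒ v = min(1, 1 − 0.93 + 0.50) = min(1, 0.57) = 0.57
u ⇒ (u ⇒ v) = min(1, 1 − 0.93 + 0.57) = min(1, 0.64) = 0.64
(u ⇒ (u ⇒ v)) ⇒ (u ⇒ v) = min(1, 1 − 0.64 + 0.57) = min(1, 0.93) = 0.93
(The value 0.93 < 1 shows this instance is not satisfied; fails in Ł∞ (the t-norm is not idempotent).)

0.93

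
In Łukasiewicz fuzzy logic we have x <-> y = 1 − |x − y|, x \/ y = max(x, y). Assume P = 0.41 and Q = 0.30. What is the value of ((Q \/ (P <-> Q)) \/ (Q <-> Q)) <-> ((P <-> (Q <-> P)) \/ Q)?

0.52

P <-> Q = 1 − |0.41 − 0.30| = 1 − 0.11 = 0.89
Q \/ (P <-> Q) = max(0.30, 0.89) = 0.89
Q <-> Q = 1 − |0.30 − 0.30| = 1 − 0.00 = 1.00
(Q \/ (P <-> Q)) \/ (Q <-> Q) = max(0.89, 1.00) = 1.00
Q <-> P = 1 − |0.30 − 0.41| = 1 − 0.11 = 0.89
P <-> (Q <-> P) = 1 − |0.41 − 0.89| = 1 − 0.48 = 0.52
(P <-> (Q <-> P)) \/ Q = max(0.52, 0.30) = 0.52
((Q \/ (P <-> Q)) \/ (Q <-> Q)) <-> ((P <-> (Q <-> P)) \/ Q) = 1 − |1.00 − 0.52| = 1 − 0.48 = 0.52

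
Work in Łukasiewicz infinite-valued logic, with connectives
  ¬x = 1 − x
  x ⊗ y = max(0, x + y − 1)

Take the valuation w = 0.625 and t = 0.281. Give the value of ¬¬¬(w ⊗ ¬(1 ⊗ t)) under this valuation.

1 ⊗ t = max(0, 1.000 + 0.281 − 1) = max(0, 0.281) = 0.281
¬(1 ⊗ t) = 1 − 0.281 = 0.719
w ⊗ ¬(1 ⊗ t) = max(0, 0.625 + 0.719 − 1) = max(0, 0.344) = 0.344
¬(w ⊗ ¬(1 ⊗ t)) = 1 − 0.344 = 0.656
¬¬(w ⊗ ¬(1 ⊗ t)) = 1 − 0.656 = 0.344
¬¬¬(w ⊗ ¬(1 ⊗ t)) = 1 − 0.344 = 0.656

0.656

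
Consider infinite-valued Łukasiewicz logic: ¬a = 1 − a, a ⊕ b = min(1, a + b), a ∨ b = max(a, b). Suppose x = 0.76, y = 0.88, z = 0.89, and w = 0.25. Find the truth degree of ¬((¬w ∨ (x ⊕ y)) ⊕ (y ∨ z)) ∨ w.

0.25

¬w = 1 − 0.25 = 0.75
x ⊕ y = min(1, 0.76 + 0.88) = min(1, 1.64) = 1.00
¬w ∨ (x ⊕ y) = max(0.75, 1.00) = 1.00
y ∨ z = max(0.88, 0.89) = 0.89
(¬w ∨ (x ⊕ y)) ⊕ (y ∨ z) = min(1, 1.00 + 0.89) = min(1, 1.89) = 1.00
¬((¬w ∨ (x ⊕ y)) ⊕ (y ∨ z)) = 1 − 1.00 = 0.00
¬((¬w ∨ (x ⊕ y)) ⊕ (y ∨ z)) ∨ w = max(0.00, 0.25) = 0.25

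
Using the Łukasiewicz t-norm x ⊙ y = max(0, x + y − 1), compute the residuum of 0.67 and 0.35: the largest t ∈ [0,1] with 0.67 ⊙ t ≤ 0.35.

The residuum of the Łukasiewicz t-norm gives the supremum: min(1, 1 − 0.67 + 0.35).
1 − 0.67 + 0.35 = 0.68, so t = min(1, 0.68) = 0.68.
Check: 0.67 ⊙ 0.68 = max(0, 0.35) = 0.35 ≤ 0.35.

0.68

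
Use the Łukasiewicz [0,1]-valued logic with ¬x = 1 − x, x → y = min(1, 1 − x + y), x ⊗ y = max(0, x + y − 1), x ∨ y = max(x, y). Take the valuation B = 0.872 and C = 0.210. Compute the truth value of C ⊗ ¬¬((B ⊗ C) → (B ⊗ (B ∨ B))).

B ⊗ C = max(0, 0.872 + 0.210 − 1) = max(0, 0.082) = 0.082
B ∨ B = max(0.872, 0.872) = 0.872
B ⊗ (B ∨ B) = max(0, 0.872 + 0.872 − 1) = max(0, 0.744) = 0.744
(B ⊗ C) → (B ⊗ (B ∨ B)) = min(1, 1 − 0.082 + 0.744) = min(1, 1.662) = 1.000
¬((B ⊗ C) → (B ⊗ (B ∨ B))) = 1 − 1.000 = 0.000
¬¬((B ⊗ C) → (B ⊗ (B ∨ B))) = 1 − 0.000 = 1.000
C ⊗ ¬¬((B ⊗ C) → (B ⊗ (B ∨ B))) = max(0, 0.210 + 1.000 − 1) = max(0, 0.210) = 0.210

0.210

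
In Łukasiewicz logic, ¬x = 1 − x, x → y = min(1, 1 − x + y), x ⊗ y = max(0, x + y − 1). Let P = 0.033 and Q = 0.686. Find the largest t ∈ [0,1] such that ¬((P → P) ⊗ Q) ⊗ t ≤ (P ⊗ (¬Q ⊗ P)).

P → P = min(1, 1 − 0.033 + 0.033) = min(1, 1.000) = 1.000
(P → P) ⊗ Q = max(0, 1.000 + 0.686 − 1) = max(0, 0.686) = 0.686
¬((P → P) ⊗ Q) = 1 − 0.686 = 0.314
So the left factor is ¬((P → P) ⊗ Q) = 0.314.
¬Q = 1 − 0.686 = 0.314
¬Q ⊗ P = max(0, 0.314 + 0.033 − 1) = max(0, -0.653) = 0.000
P ⊗ (¬Q ⊗ P) = max(0, 0.033 + 0.000 − 1) = max(0, -0.967) = 0.000
So the right-hand bound is P ⊗ (¬Q ⊗ P) = 0.000.
The residuum of the Łukasiewicz t-norm gives the supremum: min(1, 1 − 0.314 + 0.000).
1 − 0.314 + 0.000 = 0.686, so t = min(1, 0.686) = 0.686.
Check: 0.314 ⊗ 0.686 = max(0, 0.000) = 0.000 ≤ 0.000.

0.686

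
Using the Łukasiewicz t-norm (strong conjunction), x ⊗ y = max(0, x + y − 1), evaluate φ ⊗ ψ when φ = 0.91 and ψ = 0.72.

0.63

φ ⊗ ψ = max(0, 0.91 + 0.72 − 1) = max(0, 0.63) = 0.63
For comparison, the Gödel (minimum) t-norm min(x, y) would give 0.72.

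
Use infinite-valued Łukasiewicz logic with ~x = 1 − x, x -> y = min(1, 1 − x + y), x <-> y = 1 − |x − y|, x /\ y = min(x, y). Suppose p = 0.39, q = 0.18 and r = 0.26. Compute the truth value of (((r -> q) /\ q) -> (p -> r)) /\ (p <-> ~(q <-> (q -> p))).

r -> q = min(1, 1 − 0.26 + 0.18) = min(1, 0.92) = 0.92
(r -> q) /\ q = min(0.92, 0.18) = 0.18
p -> r = min(1, 1 − 0.39 + 0.26) = min(1, 0.87) = 0.87
((r -> q) /\ q) -> (p -> r) = min(1, 1 − 0.18 + 0.87) = min(1, 1.69) = 1.00
q -> p = min(1, 1 − 0.18 + 0.39) = min(1, 1.21) = 1.00
q <-> (q -> p) = 1 − |0.18 − 1.00| = 1 − 0.82 = 0.18
~(q <-> (q -> p)) = 1 − 0.18 = 0.82
p <-> ~(q <-> (q -> p)) = 1 − |0.39 − 0.82| = 1 − 0.43 = 0.57
(((r -> q) /\ q) -> (p -> r)) /\ (p <-> ~(q <-> (q -> p))) = min(1.00, 0.57) = 0.57

0.57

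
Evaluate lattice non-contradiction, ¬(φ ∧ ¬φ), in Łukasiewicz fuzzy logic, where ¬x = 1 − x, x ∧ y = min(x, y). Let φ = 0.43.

0.57

¬φ = 1 − 0.43 = 0.57
φ ∧ ¬φ = min(0.43, 0.57) = 0.43
¬(φ ∧ ¬φ) = 1 − 0.43 = 0.57
(The value 0.57 < 1 shows this instance is not satisfied; not a Ł∞-tautology — its value is 1 − min(a, 1−a).)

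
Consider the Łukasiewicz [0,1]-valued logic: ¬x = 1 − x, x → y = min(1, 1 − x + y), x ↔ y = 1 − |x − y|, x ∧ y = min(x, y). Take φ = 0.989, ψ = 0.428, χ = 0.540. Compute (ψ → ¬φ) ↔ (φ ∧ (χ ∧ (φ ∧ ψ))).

¬φ = 1 − 0.989 = 0.011
ψ → ¬φ = min(1, 1 − 0.428 + 0.011) = min(1, 0.583) = 0.583
φ ∧ ψ = min(0.989, 0.428) = 0.428
χ ∧ (φ ∧ ψ) = min(0.540, 0.428) = 0.428
φ ∧ (χ ∧ (φ ∧ ψ)) = min(0.989, 0.428) = 0.428
(ψ → ¬φ) ↔ (φ ∧ (χ ∧ (φ ∧ ψ))) = 1 − |0.583 − 0.428| = 1 − 0.155 = 0.845

0.845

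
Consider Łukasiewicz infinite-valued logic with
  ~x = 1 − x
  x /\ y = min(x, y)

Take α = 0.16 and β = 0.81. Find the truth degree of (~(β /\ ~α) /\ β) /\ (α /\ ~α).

0.16

~α = 1 − 0.16 = 0.84
β /\ ~α = min(0.81, 0.84) = 0.81
~(β /\ ~α) = 1 − 0.81 = 0.19
~(β /\ ~α) /\ β = min(0.19, 0.81) = 0.19
α /\ ~α = min(0.16, 0.84) = 0.16
(~(β /\ ~α) /\ β) /\ (α /\ ~α) = min(0.19, 0.16) = 0.16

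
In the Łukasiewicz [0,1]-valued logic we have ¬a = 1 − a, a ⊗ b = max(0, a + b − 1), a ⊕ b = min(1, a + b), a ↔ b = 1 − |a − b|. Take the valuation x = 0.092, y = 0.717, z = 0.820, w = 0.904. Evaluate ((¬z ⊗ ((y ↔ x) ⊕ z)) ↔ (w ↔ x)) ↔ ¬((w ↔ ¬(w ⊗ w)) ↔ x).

¬z = 1 − 0.820 = 0.180
y ↔ x = 1 − |0.717 − 0.092| = 1 − 0.625 = 0.375
(y ↔ x) ⊕ z = min(1, 0.375 + 0.820) = min(1, 1.195) = 1.000
¬z ⊗ ((y ↔ x) ⊕ z) = max(0, 0.180 + 1.000 − 1) = max(0, 0.180) = 0.180
w ↔ x = 1 − |0.904 − 0.092| = 1 − 0.812 = 0.188
(¬z ⊗ ((y ↔ x) ⊕ z)) ↔ (w ↔ x) = 1 − |0.180 − 0.188| = 1 − 0.008 = 0.992
w ⊗ w = max(0, 0.904 + 0.904 − 1) = max(0, 0.808) = 0.808
¬(w ⊗ w) = 1 − 0.808 = 0.192
w ↔ ¬(w ⊗ w) = 1 − |0.904 − 0.192| = 1 − 0.712 = 0.288
(w ↔ ¬(w ⊗ w)) ↔ x = 1 − |0.288 − 0.092| = 1 − 0.196 = 0.804
¬((w ↔ ¬(w ⊗ w)) ↔ x) = 1 − 0.804 = 0.196
((¬z ⊗ ((y ↔ x) ⊕ z)) ↔ (w ↔ x)) ↔ ¬((w ↔ ¬(w ⊗ w)) ↔ x) = 1 − |0.992 − 0.196| = 1 − 0.796 = 0.204

0.204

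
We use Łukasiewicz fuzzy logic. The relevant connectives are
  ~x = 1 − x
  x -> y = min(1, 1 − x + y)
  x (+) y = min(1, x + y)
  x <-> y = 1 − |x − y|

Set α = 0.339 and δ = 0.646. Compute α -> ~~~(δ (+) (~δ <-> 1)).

~δ = 1 − 0.646 = 0.354
~δ <-> 1 = 1 − |0.354 − 1.000| = 1 − 0.646 = 0.354
δ (+) (~δ <-> 1) = min(1, 0.646 + 0.354) = min(1, 1.000) = 1.000
~(δ (+) (~δ <-> 1)) = 1 − 1.000 = 0.000
~~(δ (+) (~δ <-> 1)) = 1 − 0.000 = 1.000
~~~(δ (+) (~δ <-> 1)) = 1 − 1.000 = 0.000
α -> ~~~(δ (+) (~δ <-> 1)) = min(1, 1 − 0.339 + 0.000) = min(1, 0.661) = 0.661

0.661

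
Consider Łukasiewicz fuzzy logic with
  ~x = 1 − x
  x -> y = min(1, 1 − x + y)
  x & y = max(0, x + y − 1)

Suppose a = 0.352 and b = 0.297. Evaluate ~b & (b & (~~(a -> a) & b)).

~b = 1 − 0.297 = 0.703
a -> a = min(1, 1 − 0.352 + 0.352) = min(1, 1.000) = 1.000
~(a -> a) = 1 − 1.000 = 0.000
~~(a -> a) = 1 − 0.000 = 1.000
~~(a -> a) & b = max(0, 1.000 + 0.297 − 1) = max(0, 0.297) = 0.297
b & (~~(a -> a) & b) = max(0, 0.297 + 0.297 − 1) = max(0, -0.406) = 0.000
~b & (b & (~~(a -> a) & b)) = max(0, 0.703 + 0.000 − 1) = max(0, -0.297) = 0.000

0.000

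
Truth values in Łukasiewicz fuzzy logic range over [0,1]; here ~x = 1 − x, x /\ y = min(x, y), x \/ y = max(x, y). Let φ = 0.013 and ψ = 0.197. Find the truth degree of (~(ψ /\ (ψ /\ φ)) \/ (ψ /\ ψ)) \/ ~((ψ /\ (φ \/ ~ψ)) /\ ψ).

ψ /\ φ = min(0.197, 0.013) = 0.013
ψ /\ (ψ /\ φ) = min(0.197, 0.013) = 0.013
~(ψ /\ (ψ /\ φ)) = 1 − 0.013 = 0.987
ψ /\ ψ = min(0.197, 0.197) = 0.197
~(ψ /\ (ψ /\ φ)) \/ (ψ /\ ψ) = max(0.987, 0.197) = 0.987
~ψ = 1 − 0.197 = 0.803
φ \/ ~ψ = max(0.013, 0.803) = 0.803
ψ /\ (φ \/ ~ψ) = min(0.197, 0.803) = 0.197
(ψ /\ (φ \/ ~ψ)) /\ ψ = min(0.197, 0.197) = 0.197
~((ψ /\ (φ \/ ~ψ)) /\ ψ) = 1 − 0.197 = 0.803
(~(ψ /\ (ψ /\ φ)) \/ (ψ /\ ψ)) \/ ~((ψ /\ (φ \/ ~ψ)) /\ ψ) = max(0.987, 0.803) = 0.987

0.987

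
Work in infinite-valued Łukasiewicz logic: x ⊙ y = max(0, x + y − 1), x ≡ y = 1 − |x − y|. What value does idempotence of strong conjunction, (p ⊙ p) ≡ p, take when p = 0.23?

0.77

p ⊙ p = max(0, 0.23 + 0.23 − 1) = max(0, -0.54) = 0.00
(p ⊙ p) ≡ p = 1 − |0.00 − 0.23| = 1 − 0.23 = 0.77
(The value 0.77 < 1 shows this instance is not satisfied; fails in Ł∞ since a ⊗ a = max(0, 2a−1) ≠ a in general.)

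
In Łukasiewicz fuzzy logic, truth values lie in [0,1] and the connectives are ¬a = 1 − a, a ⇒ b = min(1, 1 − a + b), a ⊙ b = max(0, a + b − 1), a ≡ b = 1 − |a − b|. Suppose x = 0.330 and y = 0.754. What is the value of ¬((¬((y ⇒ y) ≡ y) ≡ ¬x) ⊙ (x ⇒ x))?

0.424

y ⇒ y = min(1, 1 − 0.754 + 0.754) = min(1, 1.000) = 1.000
(y ⇒ y) ≡ y = 1 − |1.000 − 0.754| = 1 − 0.246 = 0.754
¬((y ⇒ y) ≡ y) = 1 − 0.754 = 0.246
¬x = 1 − 0.330 = 0.670
¬((y ⇒ y) ≡ y) ≡ ¬x = 1 − |0.246 − 0.670| = 1 − 0.424 = 0.576
x ⇒ x = min(1, 1 − 0.330 + 0.330) = min(1, 1.000) = 1.000
(¬((y ⇒ y) ≡ y) ≡ ¬x) ⊙ (x ⇒ x) = max(0, 0.576 + 1.000 − 1) = max(0, 0.576) = 0.576
¬((¬((y ⇒ y) ≡ y) ≡ ¬x) ⊙ (x ⇒ x)) = 1 − 0.576 = 0.424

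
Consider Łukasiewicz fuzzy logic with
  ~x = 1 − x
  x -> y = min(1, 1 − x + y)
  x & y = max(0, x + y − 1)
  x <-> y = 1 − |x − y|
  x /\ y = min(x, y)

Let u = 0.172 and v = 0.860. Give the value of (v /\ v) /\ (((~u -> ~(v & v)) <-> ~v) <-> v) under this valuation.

0.828

v /\ v = min(0.860, 0.860) = 0.860
~u = 1 − 0.172 = 0.828
v & v = max(0, 0.860 + 0.860 − 1) = max(0, 0.720) = 0.720
~(v & v) = 1 − 0.720 = 0.280
~u -> ~(v & v) = min(1, 1 − 0.828 + 0.280) = min(1, 0.452) = 0.452
~v = 1 − 0.860 = 0.140
(~u -> ~(v & v)) <-> ~v = 1 − |0.452 − 0.140| = 1 − 0.312 = 0.688
((~u -> ~(v & v)) <-> ~v) <-> v = 1 − |0.688 − 0.860| = 1 − 0.172 = 0.828
(v /\ v) /\ (((~u -> ~(v & v)) <-> ~v) <-> v) = min(0.860, 0.828) = 0.828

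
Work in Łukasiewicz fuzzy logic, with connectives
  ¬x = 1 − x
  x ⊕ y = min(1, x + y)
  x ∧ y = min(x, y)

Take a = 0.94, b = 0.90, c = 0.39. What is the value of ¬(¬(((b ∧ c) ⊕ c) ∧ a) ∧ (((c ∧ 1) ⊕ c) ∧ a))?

b ∧ c = min(0.90, 0.39) = 0.39
(b ∧ c) ⊕ c = min(1, 0.39 + 0.39) = min(1, 0.78) = 0.78
((b ∧ c) ⊕ c) ∧ a = min(0.78, 0.94) = 0.78
¬(((b ∧ c) ⊕ c) ∧ a) = 1 − 0.78 = 0.22
c ∧ 1 = min(0.39, 1.00) = 0.39
(c ∧ 1) ⊕ c = min(1, 0.39 + 0.39) = min(1, 0.78) = 0.78
((c ∧ 1) ⊕ c) ∧ a = min(0.78, 0.94) = 0.78
¬(((b ∧ c) ⊕ c) ∧ a) ∧ (((c ∧ 1) ⊕ c) ∧ a) = min(0.22, 0.78) = 0.22
¬(¬(((b ∧ c) ⊕ c) ∧ a) ∧ (((c ∧ 1) ⊕ c) ∧ a)) = 1 − 0.22 = 0.78

0.78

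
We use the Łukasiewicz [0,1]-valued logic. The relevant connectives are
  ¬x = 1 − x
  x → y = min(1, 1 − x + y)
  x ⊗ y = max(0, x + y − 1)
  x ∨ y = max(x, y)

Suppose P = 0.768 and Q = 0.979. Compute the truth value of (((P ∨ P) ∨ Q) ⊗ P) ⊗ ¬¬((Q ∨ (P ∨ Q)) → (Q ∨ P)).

P ∨ P = max(0.768, 0.768) = 0.768
(P ∨ P) ∨ Q = max(0.768, 0.979) = 0.979
((P ∨ P) ∨ Q) ⊗ P = max(0, 0.979 + 0.768 − 1) = max(0, 0.747) = 0.747
P ∨ Q = max(0.768, 0.979) = 0.979
Q ∨ (P ∨ Q) = max(0.979, 0.979) = 0.979
Q ∨ P = max(0.979, 0.768) = 0.979
(Q ∨ (P ∨ Q)) → (Q ∨ P) = min(1, 1 − 0.979 + 0.979) = min(1, 1.000) = 1.000
¬((Q ∨ (P ∨ Q)) → (Q ∨ P)) = 1 − 1.000 = 0.000
¬¬((Q ∨ (P ∨ Q)) → (Q ∨ P)) = 1 − 0.000 = 1.000
(((P ∨ P) ∨ Q) ⊗ P) ⊗ ¬¬((Q ∨ (P ∨ Q)) → (Q ∨ P)) = max(0, 0.747 + 1.000 − 1) = max(0, 0.747) = 0.747

0.747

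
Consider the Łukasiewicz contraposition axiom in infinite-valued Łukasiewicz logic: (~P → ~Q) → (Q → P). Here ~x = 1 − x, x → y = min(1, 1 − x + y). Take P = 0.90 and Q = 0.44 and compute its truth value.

1.00

~P = 1 − 0.90 = 0.10
~Q = 1 − 0.44 = 0.56
~P → ~Q = min(1, 1 − 0.10 + 0.56) = min(1, 1.46) = 1.00
Q → P = min(1, 1 − 0.44 + 0.90) = min(1, 1.46) = 1.00
(~P → ~Q) → (Q → P) = min(1, 1 − 1.00 + 1.00) = min(1, 1.00) = 1.00
(As expected: an axiom of Ł∞, always 1.)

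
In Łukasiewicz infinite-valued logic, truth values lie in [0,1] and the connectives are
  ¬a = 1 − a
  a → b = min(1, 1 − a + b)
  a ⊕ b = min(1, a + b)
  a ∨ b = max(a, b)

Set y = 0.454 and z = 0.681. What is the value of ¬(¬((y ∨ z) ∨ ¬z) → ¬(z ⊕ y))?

y ∨ z = max(0.454, 0.681) = 0.681
¬z = 1 − 0.681 = 0.319
(y ∨ z) ∨ ¬z = max(0.681, 0.319) = 0.681
¬((y ∨ z) ∨ ¬z) = 1 − 0.681 = 0.319
z ⊕ y = min(1, 0.681 + 0.454) = min(1, 1.135) = 1.000
¬(z ⊕ y) = 1 − 1.000 = 0.000
¬((y ∨ z) ∨ ¬z) → ¬(z ⊕ y) = min(1, 1 − 0.319 + 0.000) = min(1, 0.681) = 0.681
¬(¬((y ∨ z) ∨ ¬z) → ¬(z ⊕ y)) = 1 − 0.681 = 0.319

0.319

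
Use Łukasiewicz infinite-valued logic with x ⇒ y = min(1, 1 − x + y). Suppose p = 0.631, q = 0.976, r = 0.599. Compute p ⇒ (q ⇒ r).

q ⇒ r = min(1, 1 − 0.976 + 0.599) = min(1, 0.623) = 0.623
p ⇒ (q ⇒ r) = min(1, 1 − 0.631 + 0.623) = min(1, 0.992) = 0.992

0.992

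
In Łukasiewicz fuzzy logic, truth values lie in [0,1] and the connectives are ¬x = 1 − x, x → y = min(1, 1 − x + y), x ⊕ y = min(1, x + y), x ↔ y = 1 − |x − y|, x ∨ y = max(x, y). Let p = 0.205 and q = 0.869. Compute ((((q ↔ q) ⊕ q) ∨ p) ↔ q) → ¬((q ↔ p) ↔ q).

0.664

q ↔ q = 1 − |0.869 − 0.869| = 1 − 0.000 = 1.000
(q ↔ q) ⊕ q = min(1, 1.000 + 0.869) = min(1, 1.869) = 1.000
((q ↔ q) ⊕ q) ∨ p = max(1.000, 0.205) = 1.000
(((q ↔ q) ⊕ q) ∨ p) ↔ q = 1 − |1.000 − 0.869| = 1 − 0.131 = 0.869
q ↔ p = 1 − |0.869 − 0.205| = 1 − 0.664 = 0.336
(q ↔ p) ↔ q = 1 − |0.336 − 0.869| = 1 − 0.533 = 0.467
¬((q ↔ p) ↔ q) = 1 − 0.467 = 0.533
((((q ↔ q) ⊕ q) ∨ p) ↔ q) → ¬((q ↔ p) ↔ q) = min(1, 1 − 0.869 + 0.533) = min(1, 0.664) = 0.664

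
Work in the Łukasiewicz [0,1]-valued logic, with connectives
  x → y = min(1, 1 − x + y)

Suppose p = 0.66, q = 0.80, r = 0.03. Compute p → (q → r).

q → r = min(1, 1 − 0.80 + 0.03) = min(1, 0.23) = 0.23
p → (q → r) = min(1, 1 − 0.66 + 0.23) = min(1, 0.57) = 0.57

0.57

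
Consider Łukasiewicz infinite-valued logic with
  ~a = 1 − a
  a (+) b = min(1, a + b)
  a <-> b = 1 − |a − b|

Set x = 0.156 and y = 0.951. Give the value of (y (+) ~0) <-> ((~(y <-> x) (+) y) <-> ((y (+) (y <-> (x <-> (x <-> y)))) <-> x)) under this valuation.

0.156

~0 = 1 − 0.000 = 1.000
y (+) ~0 = min(1, 0.951 + 1.000) = min(1, 1.951) = 1.000
y <-> x = 1 − |0.951 − 0.156| = 1 − 0.795 = 0.205
~(y <-> x) = 1 − 0.205 = 0.795
~(y <-> x) (+) y = min(1, 0.795 + 0.951) = min(1, 1.746) = 1.000
x <-> y = 1 − |0.156 − 0.951| = 1 − 0.795 = 0.205
x <-> (x <-> y) = 1 − |0.156 − 0.205| = 1 − 0.049 = 0.951
y <-> (x <-> (x <-> y)) = 1 − |0.951 − 0.951| = 1 − 0.000 = 1.000
y (+) (y <-> (x <-> (x <-> y))) = min(1, 0.951 + 1.000) = min(1, 1.951) = 1.000
(y (+) (y <-> (x <-> (x <-> y)))) <-> x = 1 − |1.000 − 0.156| = 1 − 0.844 = 0.156
(~(y <-> x) (+) y) <-> ((y (+) (y <-> (x <-> (x <-> y)))) <-> x) = 1 − |1.000 − 0.156| = 1 − 0.844 = 0.156
(y (+) ~0) <-> ((~(y <-> x) (+) y) <-> ((y (+) (y <-> (x <-> (x <-> y)))) <-> x)) = 1 − |1.000 − 0.156| = 1 − 0.844 = 0.156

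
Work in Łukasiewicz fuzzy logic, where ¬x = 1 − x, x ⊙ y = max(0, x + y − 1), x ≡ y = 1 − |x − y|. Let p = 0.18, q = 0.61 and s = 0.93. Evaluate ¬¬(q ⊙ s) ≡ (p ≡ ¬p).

q ⊙ s = max(0, 0.61 + 0.93 − 1) = max(0, 0.54) = 0.54
¬(q ⊙ s) = 1 − 0.54 = 0.46
¬¬(q ⊙ s) = 1 − 0.46 = 0.54
¬p = 1 − 0.18 = 0.82
p ≡ ¬p = 1 − |0.18 − 0.82| = 1 − 0.64 = 0.36
¬¬(q ⊙ s) ≡ (p ≡ ¬p) = 1 − |0.54 − 0.36| = 1 − 0.18 = 0.82

0.82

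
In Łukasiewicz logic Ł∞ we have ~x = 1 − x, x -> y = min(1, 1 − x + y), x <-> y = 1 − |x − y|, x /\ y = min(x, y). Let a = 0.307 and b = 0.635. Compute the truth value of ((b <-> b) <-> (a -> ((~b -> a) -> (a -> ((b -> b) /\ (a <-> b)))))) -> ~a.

b <-> b = 1 − |0.635 − 0.635| = 1 − 0.000 = 1.000
~b = 1 − 0.635 = 0.365
~b -> a = min(1, 1 − 0.365 + 0.307) = min(1, 0.942) = 0.942
b -> b = min(1, 1 − 0.635 + 0.635) = min(1, 1.000) = 1.000
a <-> b = 1 − |0.307 − 0.635| = 1 − 0.328 = 0.672
(b -> b) /\ (a <-> b) = min(1.000, 0.672) = 0.672
a -> ((b -> b) /\ (a <-> b)) = min(1, 1 − 0.307 + 0.672) = min(1, 1.365) = 1.000
(~b -> a) -> (a -> ((b -> b) /\ (a <-> b))) = min(1, 1 − 0.942 + 1.000) = min(1, 1.058) = 1.000
a -> ((~b -> a) -> (a -> ((b -> b) /\ (a <-> b)))) = min(1, 1 − 0.307 + 1.000) = min(1, 1.693) = 1.000
(b <-> b) <-> (a -> ((~b -> a) -> (a -> ((b -> b) /\ (a <-> b))))) = 1 − |1.000 − 1.000| = 1 − 0.000 = 1.000
~a = 1 − 0.307 = 0.693
((b <-> b) <-> (a -> ((~b -> a) -> (a -> ((b -> b) /\ (a <-> b)))))) -> ~a = min(1, 1 − 1.000 + 0.693) = min(1, 0.693) = 0.693

0.693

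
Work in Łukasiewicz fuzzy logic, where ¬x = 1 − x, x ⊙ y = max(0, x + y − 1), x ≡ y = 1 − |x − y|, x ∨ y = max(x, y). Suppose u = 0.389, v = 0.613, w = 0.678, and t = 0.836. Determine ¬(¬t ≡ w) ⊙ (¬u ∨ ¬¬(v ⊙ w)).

¬t = 1 − 0.836 = 0.164
¬t ≡ w = 1 − |0.164 − 0.678| = 1 − 0.514 = 0.486
¬(¬t ≡ w) = 1 − 0.486 = 0.514
¬u = 1 − 0.389 = 0.611
v ⊙ w = max(0, 0.613 + 0.678 − 1) = max(0, 0.291) = 0.291
¬(v ⊙ w) = 1 − 0.291 = 0.709
¬¬(v ⊙ w) = 1 − 0.709 = 0.291
¬u ∨ ¬¬(v ⊙ w) = max(0.611, 0.291) = 0.611
¬(¬t ≡ w) ⊙ (¬u ∨ ¬¬(v ⊙ w)) = max(0, 0.514 + 0.611 − 1) = max(0, 0.125) = 0.125

0.125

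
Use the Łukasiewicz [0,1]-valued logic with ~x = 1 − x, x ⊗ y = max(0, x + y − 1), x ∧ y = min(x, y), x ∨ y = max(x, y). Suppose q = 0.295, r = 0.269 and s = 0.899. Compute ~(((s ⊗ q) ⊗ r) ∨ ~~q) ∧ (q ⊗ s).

0.194

s ⊗ q = max(0, 0.899 + 0.295 − 1) = max(0, 0.194) = 0.194
(s ⊗ q) ⊗ r = max(0, 0.194 + 0.269 − 1) = max(0, -0.537) = 0.000
~q = 1 − 0.295 = 0.705
~~q = 1 − 0.705 = 0.295
((s ⊗ q) ⊗ r) ∨ ~~q = max(0.000, 0.295) = 0.295
~(((s ⊗ q) ⊗ r) ∨ ~~q) = 1 − 0.295 = 0.705
q ⊗ s = max(0, 0.295 + 0.899 − 1) = max(0, 0.194) = 0.194
~(((s ⊗ q) ⊗ r) ∨ ~~q) ∧ (q ⊗ s) = min(0.705, 0.194) = 0.194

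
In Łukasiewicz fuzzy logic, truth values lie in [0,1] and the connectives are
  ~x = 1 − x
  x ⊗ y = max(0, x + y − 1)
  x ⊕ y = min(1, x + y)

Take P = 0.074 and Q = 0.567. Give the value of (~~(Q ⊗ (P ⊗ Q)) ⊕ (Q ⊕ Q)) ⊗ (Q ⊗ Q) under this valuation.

0.134

P ⊗ Q = max(0, 0.074 + 0.567 − 1) = max(0, -0.359) = 0.000
Q ⊗ (P ⊗ Q) = max(0, 0.567 + 0.000 − 1) = max(0, -0.433) = 0.000
~(Q ⊗ (P ⊗ Q)) = 1 − 0.000 = 1.000
~~(Q ⊗ (P ⊗ Q)) = 1 − 1.000 = 0.000
Q ⊕ Q = min(1, 0.567 + 0.567) = min(1, 1.134) = 1.000
~~(Q ⊗ (P ⊗ Q)) ⊕ (Q ⊕ Q) = min(1, 0.000 + 1.000) = min(1, 1.000) = 1.000
Q ⊗ Q = max(0, 0.567 + 0.567 − 1) = max(0, 0.134) = 0.134
(~~(Q ⊗ (P ⊗ Q)) ⊕ (Q ⊕ Q)) ⊗ (Q ⊗ Q) = max(0, 1.000 + 0.134 − 1) = max(0, 0.134) = 0.134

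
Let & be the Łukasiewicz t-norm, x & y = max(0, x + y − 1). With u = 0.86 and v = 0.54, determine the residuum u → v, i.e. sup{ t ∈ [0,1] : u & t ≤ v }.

The residuum of the Łukasiewicz t-norm gives the supremum: min(1, 1 − 0.86 + 0.54).
1 − 0.86 + 0.54 = 0.68, so t = min(1, 0.68) = 0.68.
Check: 0.86 & 0.68 = max(0, 0.54) = 0.54 ≤ 0.54.

0.68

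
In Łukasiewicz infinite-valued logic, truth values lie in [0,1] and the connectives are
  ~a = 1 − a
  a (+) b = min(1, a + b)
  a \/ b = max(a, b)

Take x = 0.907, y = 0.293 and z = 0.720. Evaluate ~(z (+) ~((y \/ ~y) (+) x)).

0.280

~y = 1 − 0.293 = 0.707
y \/ ~y = max(0.293, 0.707) = 0.707
(y \/ ~y) (+) x = min(1, 0.707 + 0.907) = min(1, 1.614) = 1.000
~((y \/ ~y) (+) x) = 1 − 1.000 = 0.000
z (+) ~((y \/ ~y) (+) x) = min(1, 0.720 + 0.000) = min(1, 0.720) = 0.720
~(z (+) ~((y \/ ~y) (+) x)) = 1 − 0.720 = 0.280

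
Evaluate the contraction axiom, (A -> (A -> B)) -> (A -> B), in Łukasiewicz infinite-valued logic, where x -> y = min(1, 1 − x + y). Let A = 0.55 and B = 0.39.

A -> B = min(1, 1 − 0.55 + 0.39) = min(1, 0.84) = 0.84
A -> (A -> B) = min(1, 1 − 0.55 + 0.84) = min(1, 1.29) = 1.00
(A -> (A -> B)) -> (A -> B) = min(1, 1 − 1.00 + 0.84) = min(1, 0.84) = 0.84
(The value 0.84 < 1 shows this instance is not satisfied; fails in Ł∞ (the t-norm is not idempotent).)

0.84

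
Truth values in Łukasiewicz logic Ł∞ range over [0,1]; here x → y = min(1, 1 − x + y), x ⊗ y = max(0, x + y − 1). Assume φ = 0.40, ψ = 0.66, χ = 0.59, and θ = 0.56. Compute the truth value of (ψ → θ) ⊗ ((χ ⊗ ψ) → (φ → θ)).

ψ → θ = min(1, 1 − 0.66 + 0.56) = min(1, 0.90) = 0.90
χ ⊗ ψ = max(0, 0.59 + 0.66 − 1) = max(0, 0.25) = 0.25
φ → θ = min(1, 1 − 0.40 + 0.56) = min(1, 1.16) = 1.00
(χ ⊗ ψ) → (φ → θ) = min(1, 1 − 0.25 + 1.00) = min(1, 1.75) = 1.00
(ψ → θ) ⊗ ((χ ⊗ ψ) → (φ → θ)) = max(0, 0.90 + 1.00 − 1) = max(0, 0.90) = 0.90

0.90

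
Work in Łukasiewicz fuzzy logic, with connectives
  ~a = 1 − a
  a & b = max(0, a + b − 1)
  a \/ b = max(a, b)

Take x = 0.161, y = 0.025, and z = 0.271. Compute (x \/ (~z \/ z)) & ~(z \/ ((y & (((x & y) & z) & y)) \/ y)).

~z = 1 − 0.271 = 0.729
~z \/ z = max(0.729, 0.271) = 0.729
x \/ (~z \/ z) = max(0.161, 0.729) = 0.729
x & y = max(0, 0.161 + 0.025 − 1) = max(0, -0.814) = 0.000
(x & y) & z = max(0, 0.000 + 0.271 − 1) = max(0, -0.729) = 0.000
((x & y) & z) & y = max(0, 0.000 + 0.025 − 1) = max(0, -0.975) = 0.000
y & (((x & y) & z) & y) = max(0, 0.025 + 0.000 − 1) = max(0, -0.975) = 0.000
(y & (((x & y) & z) & y)) \/ y = max(0.000, 0.025) = 0.025
z \/ ((y & (((x & y) & z) & y)) \/ y) = max(0.271, 0.025) = 0.271
~(z \/ ((y & (((x & y) & z) & y)) \/ y)) = 1 − 0.271 = 0.729
(x \/ (~z \/ z)) & ~(z \/ ((y & (((x & y) & z) & y)) \/ y)) = max(0, 0.729 + 0.729 − 1) = max(0, 0.458) = 0.458

0.458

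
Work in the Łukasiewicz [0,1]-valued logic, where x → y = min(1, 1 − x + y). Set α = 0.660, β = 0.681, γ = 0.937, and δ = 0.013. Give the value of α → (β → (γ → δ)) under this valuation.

0.735

γ → δ = min(1, 1 − 0.937 + 0.013) = min(1, 0.076) = 0.076
β → (γ → δ) = min(1, 1 − 0.681 + 0.076) = min(1, 0.395) = 0.395
α → (β → (γ → δ)) = min(1, 1 − 0.660 + 0.395) = min(1, 0.735) = 0.735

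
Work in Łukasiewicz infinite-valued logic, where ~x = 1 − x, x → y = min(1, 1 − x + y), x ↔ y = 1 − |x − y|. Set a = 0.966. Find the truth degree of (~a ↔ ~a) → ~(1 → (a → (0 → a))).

~a = 1 − 0.966 = 0.034
~a ↔ ~a = 1 − |0.034 − 0.034| = 1 − 0.000 = 1.000
0 → a = min(1, 1 − 0.000 + 0.966) = min(1, 1.966) = 1.000
a → (0 → a) = min(1, 1 − 0.966 + 1.000) = min(1, 1.034) = 1.000
1 → (a → (0 → a)) = min(1, 1 − 1.000 + 1.000) = min(1, 1.000) = 1.000
~(1 → (a → (0 → a))) = 1 − 1.000 = 0.000
(~a ↔ ~a) → ~(1 → (a → (0 → a))) = min(1, 1 − 1.000 + 0.000) = min(1, 0.000) = 0.000

0.000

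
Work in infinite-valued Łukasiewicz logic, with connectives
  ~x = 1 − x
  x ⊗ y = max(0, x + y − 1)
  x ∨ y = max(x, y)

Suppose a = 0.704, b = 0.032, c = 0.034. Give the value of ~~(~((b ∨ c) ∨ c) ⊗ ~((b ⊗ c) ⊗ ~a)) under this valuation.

0.966

b ∨ c = max(0.032, 0.034) = 0.034
(b ∨ c) ∨ c = max(0.034, 0.034) = 0.034
~((b ∨ c) ∨ c) = 1 − 0.034 = 0.966
b ⊗ c = max(0, 0.032 + 0.034 − 1) = max(0, -0.934) = 0.000
~a = 1 − 0.704 = 0.296
(b ⊗ c) ⊗ ~a = max(0, 0.000 + 0.296 − 1) = max(0, -0.704) = 0.000
~((b ⊗ c) ⊗ ~a) = 1 − 0.000 = 1.000
~((b ∨ c) ∨ c) ⊗ ~((b ⊗ c) ⊗ ~a) = max(0, 0.966 + 1.000 − 1) = max(0, 0.966) = 0.966
~(~((b ∨ c) ∨ c) ⊗ ~((b ⊗ c) ⊗ ~a)) = 1 − 0.966 = 0.034
~~(~((b ∨ c) ∨ c) ⊗ ~((b ⊗ c) ⊗ ~a)) = 1 − 0.034 = 0.966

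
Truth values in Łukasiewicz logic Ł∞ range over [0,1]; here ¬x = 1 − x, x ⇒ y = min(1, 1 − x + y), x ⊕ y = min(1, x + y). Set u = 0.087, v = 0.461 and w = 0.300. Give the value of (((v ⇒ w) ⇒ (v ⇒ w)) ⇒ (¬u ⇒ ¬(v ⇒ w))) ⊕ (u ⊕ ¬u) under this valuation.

v ⇒ w = min(1, 1 − 0.461 + 0.300) = min(1, 0.839) = 0.839
(v ⇒ w) ⇒ (v ⇒ w) = min(1, 1 − 0.839 + 0.839) = min(1, 1.000) = 1.000
¬u = 1 − 0.087 = 0.913
¬(v ⇒ w) = 1 − 0.839 = 0.161
¬u ⇒ ¬(v ⇒ w) = min(1, 1 − 0.913 + 0.161) = min(1, 0.248) = 0.248
((v ⇒ w) ⇒ (v ⇒ w)) ⇒ (¬u ⇒ ¬(v ⇒ w)) = min(1, 1 − 1.000 + 0.248) = min(1, 0.248) = 0.248
u ⊕ ¬u = min(1, 0.087 + 0.913) = min(1, 1.000) = 1.000
(((v ⇒ w) ⇒ (v ⇒ w)) ⇒ (¬u ⇒ ¬(v ⇒ w))) ⊕ (u ⊕ ¬u) = min(1, 0.248 + 1.000) = min(1, 1.248) = 1.000

1.000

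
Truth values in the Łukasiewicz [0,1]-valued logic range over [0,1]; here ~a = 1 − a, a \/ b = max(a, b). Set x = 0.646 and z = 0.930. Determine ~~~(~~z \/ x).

~z = 1 − 0.930 = 0.070
~~z = 1 − 0.070 = 0.930
~~z \/ x = max(0.930, 0.646) = 0.930
~(~~z \/ x) = 1 − 0.930 = 0.070
~~(~~z \/ x) = 1 − 0.070 = 0.930
~~~(~~z \/ x) = 1 − 0.930 = 0.070

0.070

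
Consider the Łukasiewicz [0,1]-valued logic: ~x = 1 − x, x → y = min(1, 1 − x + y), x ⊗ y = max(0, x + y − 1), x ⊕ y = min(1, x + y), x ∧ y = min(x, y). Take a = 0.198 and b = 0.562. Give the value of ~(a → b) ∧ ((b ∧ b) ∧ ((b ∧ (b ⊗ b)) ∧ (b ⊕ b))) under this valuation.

0.000

a → b = min(1, 1 − 0.198 + 0.562) = min(1, 1.364) = 1.000
~(a → b) = 1 − 1.000 = 0.000
b ∧ b = min(0.562, 0.562) = 0.562
b ⊗ b = max(0, 0.562 + 0.562 − 1) = max(0, 0.124) = 0.124
b ∧ (b ⊗ b) = min(0.562, 0.124) = 0.124
b ⊕ b = min(1, 0.562 + 0.562) = min(1, 1.124) = 1.000
(b ∧ (b ⊗ b)) ∧ (b ⊕ b) = min(0.124, 1.000) = 0.124
(b ∧ b) ∧ ((b ∧ (b ⊗ b)) ∧ (b ⊕ b)) = min(0.562, 0.124) = 0.124
~(a → b) ∧ ((b ∧ b) ∧ ((b ∧ (b ⊗ b)) ∧ (b ⊕ b))) = min(0.000, 0.124) = 0.000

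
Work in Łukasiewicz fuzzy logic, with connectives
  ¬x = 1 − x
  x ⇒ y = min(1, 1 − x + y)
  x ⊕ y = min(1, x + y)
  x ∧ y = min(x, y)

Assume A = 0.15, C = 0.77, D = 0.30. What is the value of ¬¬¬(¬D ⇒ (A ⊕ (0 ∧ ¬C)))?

¬D = 1 − 0.30 = 0.70
¬C = 1 − 0.77 = 0.23
0 ∧ ¬C = min(0.00, 0.23) = 0.00
A ⊕ (0 ∧ ¬C) = min(1, 0.15 + 0.00) = min(1, 0.15) = 0.15
¬D ⇒ (A ⊕ (0 ∧ ¬C)) = min(1, 1 − 0.70 + 0.15) = min(1, 0.45) = 0.45
¬(¬D ⇒ (A ⊕ (0 ∧ ¬C))) = 1 − 0.45 = 0.55
¬¬(¬D ⇒ (A ⊕ (0 ∧ ¬C))) = 1 − 0.55 = 0.45
¬¬¬(¬D ⇒ (A ⊕ (0 ∧ ¬C))) = 1 − 0.45 = 0.55

0.55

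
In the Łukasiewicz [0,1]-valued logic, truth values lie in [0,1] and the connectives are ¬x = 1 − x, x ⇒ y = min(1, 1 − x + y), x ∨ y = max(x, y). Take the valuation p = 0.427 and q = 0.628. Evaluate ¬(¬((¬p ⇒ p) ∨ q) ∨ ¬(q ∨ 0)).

0.628

¬p = 1 − 0.427 = 0.573
¬p ⇒ p = min(1, 1 − 0.573 + 0.427) = min(1, 0.854) = 0.854
(¬p ⇒ p) ∨ q = max(0.854, 0.628) = 0.854
¬((¬p ⇒ p) ∨ q) = 1 − 0.854 = 0.146
q ∨ 0 = max(0.628, 0.000) = 0.628
¬(q ∨ 0) = 1 − 0.628 = 0.372
¬((¬p ⇒ p) ∨ q) ∨ ¬(q ∨ 0) = max(0.146, 0.372) = 0.372
¬(¬((¬p ⇒ p) ∨ q) ∨ ¬(q ∨ 0)) = 1 − 0.372 = 0.628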